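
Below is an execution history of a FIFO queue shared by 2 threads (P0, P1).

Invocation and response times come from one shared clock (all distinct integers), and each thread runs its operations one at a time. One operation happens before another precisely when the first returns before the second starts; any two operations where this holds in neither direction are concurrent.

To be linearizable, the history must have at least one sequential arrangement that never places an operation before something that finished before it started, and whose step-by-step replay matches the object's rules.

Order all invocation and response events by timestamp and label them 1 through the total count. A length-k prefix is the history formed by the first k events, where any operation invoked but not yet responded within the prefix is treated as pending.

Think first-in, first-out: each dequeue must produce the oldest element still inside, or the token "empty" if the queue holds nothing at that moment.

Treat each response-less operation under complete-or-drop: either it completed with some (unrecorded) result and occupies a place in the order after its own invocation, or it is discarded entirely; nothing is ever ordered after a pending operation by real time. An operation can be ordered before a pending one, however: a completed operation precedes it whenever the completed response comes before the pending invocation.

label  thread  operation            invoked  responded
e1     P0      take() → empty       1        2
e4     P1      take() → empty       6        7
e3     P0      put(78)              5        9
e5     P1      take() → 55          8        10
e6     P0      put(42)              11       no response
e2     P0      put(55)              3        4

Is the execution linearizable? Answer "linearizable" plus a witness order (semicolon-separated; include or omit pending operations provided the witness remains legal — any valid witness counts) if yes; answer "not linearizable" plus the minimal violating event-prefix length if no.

not linearizable — minimal violating prefix: 7 events

the violation lands at event 7, e4's response at time 7: events 1..6 linearize, events 1..7 do not
exhaustive check: the 3 completed FIFO queue ops admit one real-time order; illegal
no escape via the 1 pending operation (e3): every completion choice fails
take e1, e2, e4 (pending dropped): step 3 already fails, because e4 take() → empty cannot occur there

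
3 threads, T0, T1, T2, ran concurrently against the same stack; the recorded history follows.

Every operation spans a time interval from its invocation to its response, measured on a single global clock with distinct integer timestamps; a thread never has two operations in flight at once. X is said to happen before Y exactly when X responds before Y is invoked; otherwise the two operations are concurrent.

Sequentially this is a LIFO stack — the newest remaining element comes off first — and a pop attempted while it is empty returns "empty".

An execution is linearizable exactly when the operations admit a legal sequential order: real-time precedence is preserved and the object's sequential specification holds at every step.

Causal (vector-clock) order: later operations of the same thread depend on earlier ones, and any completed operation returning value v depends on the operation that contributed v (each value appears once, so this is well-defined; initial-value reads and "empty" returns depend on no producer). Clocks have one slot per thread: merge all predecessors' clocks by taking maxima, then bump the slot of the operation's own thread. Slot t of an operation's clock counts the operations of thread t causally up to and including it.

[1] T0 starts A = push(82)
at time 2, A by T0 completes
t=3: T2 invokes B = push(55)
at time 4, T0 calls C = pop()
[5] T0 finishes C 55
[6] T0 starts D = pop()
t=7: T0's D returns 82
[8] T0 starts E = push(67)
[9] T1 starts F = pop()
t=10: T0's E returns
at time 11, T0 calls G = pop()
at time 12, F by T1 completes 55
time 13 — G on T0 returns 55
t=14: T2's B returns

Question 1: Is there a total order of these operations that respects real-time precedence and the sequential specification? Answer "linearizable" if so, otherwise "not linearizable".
not linearizable

through event 11 a valid linearization exists; event 12 (F responding at time 12) ends that
checked exhaustively: 2 real-time-consistent orders of 5 completed operations, zero legal stack replays
including or dropping the 2 pending operations (B, G) in any combination fails
sample order A, C, D, E, F (pending dropped) stalls at step 2 — C pop() → 55 has no legal effect
sample order A, C, D, F, E (pending dropped) stalls at step 2 — C pop() → 55 has no legal effect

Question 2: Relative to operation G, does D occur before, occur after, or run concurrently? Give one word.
Answer: before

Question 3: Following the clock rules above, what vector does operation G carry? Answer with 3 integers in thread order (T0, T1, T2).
Answer: (5, 0, 1)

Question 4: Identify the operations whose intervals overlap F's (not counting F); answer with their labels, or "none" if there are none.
Answer: B, E, G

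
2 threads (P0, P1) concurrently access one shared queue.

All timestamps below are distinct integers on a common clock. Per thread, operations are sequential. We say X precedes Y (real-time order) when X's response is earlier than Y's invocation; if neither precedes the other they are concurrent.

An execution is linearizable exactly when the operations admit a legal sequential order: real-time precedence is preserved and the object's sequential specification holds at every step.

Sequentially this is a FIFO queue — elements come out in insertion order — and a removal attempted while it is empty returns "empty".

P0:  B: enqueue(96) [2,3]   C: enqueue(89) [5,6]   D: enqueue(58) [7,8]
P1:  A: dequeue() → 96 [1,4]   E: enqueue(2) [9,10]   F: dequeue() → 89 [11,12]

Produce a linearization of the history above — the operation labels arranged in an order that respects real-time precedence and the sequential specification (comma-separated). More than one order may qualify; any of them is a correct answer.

after step 1 (B enqueue(96)): queue <96>
after step 2 (A dequeue() → 96): queue <>
after step 3 (C enqueue(89)): queue <89>
after step 4 (D enqueue(58)): queue <89,58>
after step 5 (E enqueue(2)): queue <89,58,2>
after step 6 (F dequeue() → 89): queue <58,2>

B, A, C, D, E, F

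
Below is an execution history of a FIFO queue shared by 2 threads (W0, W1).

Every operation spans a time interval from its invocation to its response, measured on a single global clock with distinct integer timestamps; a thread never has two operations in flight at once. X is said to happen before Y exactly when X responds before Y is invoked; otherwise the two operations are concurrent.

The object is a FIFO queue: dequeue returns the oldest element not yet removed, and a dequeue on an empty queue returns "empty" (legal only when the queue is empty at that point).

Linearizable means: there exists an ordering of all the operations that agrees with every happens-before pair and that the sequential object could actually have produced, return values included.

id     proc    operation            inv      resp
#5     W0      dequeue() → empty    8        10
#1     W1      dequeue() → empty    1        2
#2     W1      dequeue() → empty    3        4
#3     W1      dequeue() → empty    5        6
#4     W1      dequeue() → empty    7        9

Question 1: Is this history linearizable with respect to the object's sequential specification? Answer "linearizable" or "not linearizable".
one valid linearization: #1, #2, #3, #4, #5
step 1: #1 dequeue() → empty — queue <>
step 2: #2 dequeue() → empty — queue <>
step 3: #3 dequeue() → empty — queue <>
step 4: #4 dequeue() → empty — queue <>
step 5: #5 dequeue() → empty — queue <>

linearizable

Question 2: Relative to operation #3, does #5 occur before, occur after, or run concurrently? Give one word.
#5 spans [8,10], #3 spans [5,6]
resp(#3)=6 < inv(#5)=8

after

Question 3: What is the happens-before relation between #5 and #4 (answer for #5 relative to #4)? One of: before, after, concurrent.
#5 spans [8,10], #4 spans [7,9]
the intervals overlap in both directions

concurrent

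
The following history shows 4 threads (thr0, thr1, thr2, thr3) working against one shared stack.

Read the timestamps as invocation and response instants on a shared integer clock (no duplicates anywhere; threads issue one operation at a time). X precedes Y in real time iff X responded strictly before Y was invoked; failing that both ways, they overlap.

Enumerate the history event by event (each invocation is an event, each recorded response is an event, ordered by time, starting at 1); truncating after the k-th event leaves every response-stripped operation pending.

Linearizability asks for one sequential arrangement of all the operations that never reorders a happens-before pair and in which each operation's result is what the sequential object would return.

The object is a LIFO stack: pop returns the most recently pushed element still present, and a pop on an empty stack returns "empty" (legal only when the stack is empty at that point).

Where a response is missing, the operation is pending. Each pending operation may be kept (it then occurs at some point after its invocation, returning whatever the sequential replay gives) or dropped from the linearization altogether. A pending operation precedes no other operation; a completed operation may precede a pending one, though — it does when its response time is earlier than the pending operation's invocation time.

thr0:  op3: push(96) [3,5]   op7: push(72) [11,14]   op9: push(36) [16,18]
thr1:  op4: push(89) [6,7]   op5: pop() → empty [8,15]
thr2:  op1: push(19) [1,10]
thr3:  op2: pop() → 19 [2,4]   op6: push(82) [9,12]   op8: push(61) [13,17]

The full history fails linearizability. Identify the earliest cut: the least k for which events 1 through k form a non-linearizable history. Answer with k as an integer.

events 1..14 are linearizable; a witness order is op1, op2, op3, op4, op5, op6, op7:
after step 1 (op1 push(19)): stack <19>
after step 2 (op2 pop() → 19): stack <>
after step 3 (op3 push(96)): stack <96>
after step 4 (op4 push(89)): stack <96,89>
after step 5 (op5 pop() (pending, included)): stack <96>
after step 6 (op6 push(82)): stack <96,82>
after step 7 (op7 push(72)): stack <96,82,72>
include event 15 — op5 responding at 15 — and every candidate order breaks
no completion choice of the 1 pending operation (op8) rescues it — every subset was tried
sample order op1, op2, op3, op4, op5, op6, op7 (pending dropped) stalls at step 5 — op5 pop() → empty has no legal effect
sample order op1, op2, op3, op4, op5, op7, op6 (pending dropped) stalls at step 5 — op5 pop() → empty has no legal effect

15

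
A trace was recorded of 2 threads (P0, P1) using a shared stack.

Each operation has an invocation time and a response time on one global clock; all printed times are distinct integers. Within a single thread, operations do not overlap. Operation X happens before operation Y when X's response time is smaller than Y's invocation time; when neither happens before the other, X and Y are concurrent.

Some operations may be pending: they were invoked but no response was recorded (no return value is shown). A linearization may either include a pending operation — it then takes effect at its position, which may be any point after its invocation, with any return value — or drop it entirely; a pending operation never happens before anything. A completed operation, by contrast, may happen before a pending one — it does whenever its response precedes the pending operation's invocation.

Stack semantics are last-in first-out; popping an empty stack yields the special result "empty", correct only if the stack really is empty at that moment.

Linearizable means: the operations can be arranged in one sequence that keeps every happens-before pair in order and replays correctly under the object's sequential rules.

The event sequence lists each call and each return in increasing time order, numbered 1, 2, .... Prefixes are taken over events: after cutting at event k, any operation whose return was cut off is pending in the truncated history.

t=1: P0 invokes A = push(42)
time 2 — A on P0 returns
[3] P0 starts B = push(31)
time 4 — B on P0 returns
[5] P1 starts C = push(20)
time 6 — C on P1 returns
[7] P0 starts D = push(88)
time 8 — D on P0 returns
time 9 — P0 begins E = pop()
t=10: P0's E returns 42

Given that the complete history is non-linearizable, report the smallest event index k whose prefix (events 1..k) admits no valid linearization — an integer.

a valid linearization of events 1..9 exists, for instance A, B, C, D:
step 1: A push(42) — stack <42>
step 2: B push(31) — stack <42,31>
step 3: C push(20) — stack <42,31,20>
step 4: D push(88) — stack <42,31,20,88>
with event 10 included (E responding at time 10), all real-time-consistent orders fail
sample order A, B, C, D, E stalls at step 5 — E pop() → 42 has no legal effect

10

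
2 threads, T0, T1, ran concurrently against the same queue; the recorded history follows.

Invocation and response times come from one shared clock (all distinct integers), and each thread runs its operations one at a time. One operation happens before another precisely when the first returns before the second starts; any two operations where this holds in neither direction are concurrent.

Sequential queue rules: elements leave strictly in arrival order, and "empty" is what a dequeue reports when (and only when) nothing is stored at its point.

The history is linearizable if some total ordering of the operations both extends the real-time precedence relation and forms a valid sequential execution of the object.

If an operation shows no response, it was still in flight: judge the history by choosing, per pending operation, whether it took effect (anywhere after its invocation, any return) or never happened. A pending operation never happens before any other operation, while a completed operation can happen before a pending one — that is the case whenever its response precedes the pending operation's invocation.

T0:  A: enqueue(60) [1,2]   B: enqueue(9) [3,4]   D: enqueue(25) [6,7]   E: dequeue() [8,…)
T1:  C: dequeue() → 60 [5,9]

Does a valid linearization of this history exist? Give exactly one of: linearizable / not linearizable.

witness order: A, B, C, D
step 1: A enqueue(60) — queue <60>
step 2: B enqueue(9) — queue <60,9>
step 3: C dequeue() → 60 — queue <9>
step 4: D enqueue(25) — queue <9,25>

linearizable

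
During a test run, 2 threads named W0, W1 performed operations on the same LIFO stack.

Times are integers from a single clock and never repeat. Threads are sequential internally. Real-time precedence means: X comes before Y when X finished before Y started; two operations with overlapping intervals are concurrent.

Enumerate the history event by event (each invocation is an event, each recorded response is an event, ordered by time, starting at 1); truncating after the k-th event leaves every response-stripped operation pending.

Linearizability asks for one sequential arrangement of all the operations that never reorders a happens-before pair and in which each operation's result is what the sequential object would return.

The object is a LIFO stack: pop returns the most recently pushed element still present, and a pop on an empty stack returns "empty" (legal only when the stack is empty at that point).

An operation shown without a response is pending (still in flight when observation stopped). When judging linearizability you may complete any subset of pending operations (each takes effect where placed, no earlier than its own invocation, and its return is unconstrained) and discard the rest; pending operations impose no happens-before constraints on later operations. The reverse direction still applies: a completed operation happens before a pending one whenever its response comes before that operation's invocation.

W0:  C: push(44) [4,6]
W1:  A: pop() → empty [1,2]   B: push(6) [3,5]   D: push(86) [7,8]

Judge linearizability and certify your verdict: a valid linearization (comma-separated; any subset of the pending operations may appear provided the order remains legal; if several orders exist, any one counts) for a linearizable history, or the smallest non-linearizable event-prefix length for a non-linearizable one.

step 1: A pop() → empty — stack <>
step 2: B push(6) — stack <6>
step 3: C push(44) — stack <6,44>
step 4: D push(86) — stack <6,44,86>

linearizable — witness: A, B, C, D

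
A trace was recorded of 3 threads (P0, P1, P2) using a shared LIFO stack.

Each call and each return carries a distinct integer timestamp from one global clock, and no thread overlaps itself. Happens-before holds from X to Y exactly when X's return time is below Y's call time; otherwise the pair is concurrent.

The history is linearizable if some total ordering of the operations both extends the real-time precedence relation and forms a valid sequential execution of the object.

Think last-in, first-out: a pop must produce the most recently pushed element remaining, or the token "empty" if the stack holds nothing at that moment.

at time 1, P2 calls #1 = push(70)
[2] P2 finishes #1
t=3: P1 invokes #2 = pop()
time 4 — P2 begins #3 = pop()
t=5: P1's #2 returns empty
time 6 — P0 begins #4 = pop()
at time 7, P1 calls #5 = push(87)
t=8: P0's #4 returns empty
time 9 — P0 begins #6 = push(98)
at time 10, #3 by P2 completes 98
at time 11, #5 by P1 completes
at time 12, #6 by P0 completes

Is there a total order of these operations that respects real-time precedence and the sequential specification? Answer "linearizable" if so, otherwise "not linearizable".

not linearizable

prefix check: 1..9 passes, 1..10 fails once #3's time-10 response joins
real-time-consistent orders of the 4 completed operations: 3 — all fail the LIFO stack replay
every completion of the 2 pending operations (#5, #6) was checked; none linearizes
take #1, #2, #3, #4 (pending dropped): step 2 already fails, because #2 pop() → empty cannot occur there
take #1, #2, #4, #3 (pending dropped): step 2 already fails, because #2 pop() → empty cannot occur there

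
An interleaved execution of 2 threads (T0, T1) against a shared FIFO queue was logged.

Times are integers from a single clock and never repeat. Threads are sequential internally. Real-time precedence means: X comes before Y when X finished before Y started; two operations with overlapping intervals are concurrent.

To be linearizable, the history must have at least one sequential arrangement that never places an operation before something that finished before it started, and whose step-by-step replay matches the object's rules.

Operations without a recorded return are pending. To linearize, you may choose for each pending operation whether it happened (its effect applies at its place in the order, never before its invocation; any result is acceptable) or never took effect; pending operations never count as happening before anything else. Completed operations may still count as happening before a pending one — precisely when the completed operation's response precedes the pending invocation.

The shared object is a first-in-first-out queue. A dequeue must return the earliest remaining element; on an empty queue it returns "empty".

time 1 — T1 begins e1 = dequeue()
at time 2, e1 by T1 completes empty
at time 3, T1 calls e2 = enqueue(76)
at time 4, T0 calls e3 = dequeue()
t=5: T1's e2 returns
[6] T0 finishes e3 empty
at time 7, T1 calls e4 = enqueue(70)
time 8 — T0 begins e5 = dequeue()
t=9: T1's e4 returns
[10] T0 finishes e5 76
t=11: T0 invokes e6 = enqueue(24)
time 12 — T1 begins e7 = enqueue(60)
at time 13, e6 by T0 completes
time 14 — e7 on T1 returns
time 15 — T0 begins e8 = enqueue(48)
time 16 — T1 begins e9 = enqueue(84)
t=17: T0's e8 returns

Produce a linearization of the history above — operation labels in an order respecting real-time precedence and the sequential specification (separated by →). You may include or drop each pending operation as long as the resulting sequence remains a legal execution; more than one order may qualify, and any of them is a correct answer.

e1 → e3 → e2 → e4 → e5 → e6 → e7 → e8

1. e1 dequeue() → empty, leaving queue <>
2. e3 dequeue() → empty, leaving queue <>
3. e2 enqueue(76), leaving queue <76>
4. e4 enqueue(70), leaving queue <76,70>
5. e5 dequeue() → 76, leaving queue <70>
6. e6 enqueue(24), leaving queue <70,24>
7. e7 enqueue(60), leaving queue <70,24,60>
8. e8 enqueue(48), leaving queue <70,24,60,48>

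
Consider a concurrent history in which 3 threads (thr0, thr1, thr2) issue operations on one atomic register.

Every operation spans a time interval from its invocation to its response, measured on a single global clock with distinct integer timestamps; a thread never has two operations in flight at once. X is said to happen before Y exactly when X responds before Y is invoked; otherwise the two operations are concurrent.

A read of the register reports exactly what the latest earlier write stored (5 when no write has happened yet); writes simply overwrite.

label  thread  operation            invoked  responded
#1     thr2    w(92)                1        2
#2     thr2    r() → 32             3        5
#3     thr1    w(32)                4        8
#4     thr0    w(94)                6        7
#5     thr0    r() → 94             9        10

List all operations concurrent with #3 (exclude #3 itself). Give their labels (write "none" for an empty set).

#2, #4

overlap test against #3 [4,8]: concurrent iff the interval meets 4..8
#1 [1,2]: before
#2 [3,5]: concurrent
#4 [6,7]: concurrent
#5 [9,10]: after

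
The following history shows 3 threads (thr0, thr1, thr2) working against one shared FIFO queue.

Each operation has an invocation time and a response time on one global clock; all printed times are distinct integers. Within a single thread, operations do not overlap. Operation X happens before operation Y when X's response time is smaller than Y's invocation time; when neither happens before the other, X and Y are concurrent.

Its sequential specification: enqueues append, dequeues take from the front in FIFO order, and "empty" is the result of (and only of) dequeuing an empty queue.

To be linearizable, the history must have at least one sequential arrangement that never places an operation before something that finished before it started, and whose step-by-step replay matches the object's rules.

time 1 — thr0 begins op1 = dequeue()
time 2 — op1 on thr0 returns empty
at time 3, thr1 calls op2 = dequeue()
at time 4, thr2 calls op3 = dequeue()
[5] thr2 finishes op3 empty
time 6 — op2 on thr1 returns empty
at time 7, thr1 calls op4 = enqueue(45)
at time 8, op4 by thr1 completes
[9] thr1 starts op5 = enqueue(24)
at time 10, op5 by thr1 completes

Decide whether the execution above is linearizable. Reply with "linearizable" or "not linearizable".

one valid linearization: op1, op2, op3, op4, op5
step 1: op1 dequeue() → empty — queue <>
step 2: op2 dequeue() → empty — queue <>
step 3: op3 dequeue() → empty — queue <>
step 4: op4 enqueue(45) — queue <45>
step 5: op5 enqueue(24) — queue <45,24>

linearizable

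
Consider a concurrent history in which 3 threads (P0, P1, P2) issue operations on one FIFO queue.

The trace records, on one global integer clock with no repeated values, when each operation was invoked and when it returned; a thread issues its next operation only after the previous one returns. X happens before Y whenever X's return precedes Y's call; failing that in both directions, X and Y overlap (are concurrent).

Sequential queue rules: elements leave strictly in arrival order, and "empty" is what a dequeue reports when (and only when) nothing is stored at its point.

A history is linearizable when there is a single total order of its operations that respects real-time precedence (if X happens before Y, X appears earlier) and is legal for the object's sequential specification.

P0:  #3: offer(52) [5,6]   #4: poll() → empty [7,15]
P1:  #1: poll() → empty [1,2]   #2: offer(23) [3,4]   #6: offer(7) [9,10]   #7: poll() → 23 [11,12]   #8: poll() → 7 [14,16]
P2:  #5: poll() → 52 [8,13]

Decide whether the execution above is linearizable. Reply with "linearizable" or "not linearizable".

a witness: #1, #2, #3, #6, #7, #5, #8, #4
step 1: #1 poll() → empty — queue <>
step 2: #2 offer(23) — queue <23>
step 3: #3 offer(52) — queue <23,52>
step 4: #6 offer(7) — queue <23,52,7>
step 5: #7 poll() → 23 — queue <52,7>
step 6: #5 poll() → 52 — queue <7>
step 7: #8 poll() → 7 — queue <>
step 8: #4 poll() → empty — queue <>

linearizable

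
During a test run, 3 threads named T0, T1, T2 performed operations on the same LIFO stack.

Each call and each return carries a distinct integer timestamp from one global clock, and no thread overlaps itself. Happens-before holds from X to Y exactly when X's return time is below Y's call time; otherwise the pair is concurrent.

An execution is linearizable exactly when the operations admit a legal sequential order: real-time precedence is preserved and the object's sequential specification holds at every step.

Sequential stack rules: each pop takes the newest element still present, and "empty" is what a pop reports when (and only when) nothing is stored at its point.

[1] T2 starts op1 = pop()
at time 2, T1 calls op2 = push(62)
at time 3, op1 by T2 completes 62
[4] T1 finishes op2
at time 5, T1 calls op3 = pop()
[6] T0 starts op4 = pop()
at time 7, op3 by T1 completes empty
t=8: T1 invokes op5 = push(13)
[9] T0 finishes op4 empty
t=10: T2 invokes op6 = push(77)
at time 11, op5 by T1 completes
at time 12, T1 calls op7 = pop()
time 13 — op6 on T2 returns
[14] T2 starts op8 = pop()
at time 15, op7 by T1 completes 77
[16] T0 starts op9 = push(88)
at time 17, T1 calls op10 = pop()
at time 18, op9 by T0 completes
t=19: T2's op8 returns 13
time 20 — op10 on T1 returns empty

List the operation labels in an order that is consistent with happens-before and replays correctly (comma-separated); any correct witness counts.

step 1: op2 push(62) — stack <62>
step 2: op1 pop() → 62 — stack <>
step 3: op3 pop() → empty — stack <>
step 4: op4 pop() → empty — stack <>
step 5: op5 push(13) — stack <13>
step 6: op6 push(77) — stack <13,77>
step 7: op7 pop() → 77 — stack <13>
step 8: op8 pop() → 13 — stack <>
step 9: op10 pop() → empty — stack <>
step 10: op9 push(88) — stack <88>

op2, op1, op3, op4, op5, op6, op7, op8, op10, op9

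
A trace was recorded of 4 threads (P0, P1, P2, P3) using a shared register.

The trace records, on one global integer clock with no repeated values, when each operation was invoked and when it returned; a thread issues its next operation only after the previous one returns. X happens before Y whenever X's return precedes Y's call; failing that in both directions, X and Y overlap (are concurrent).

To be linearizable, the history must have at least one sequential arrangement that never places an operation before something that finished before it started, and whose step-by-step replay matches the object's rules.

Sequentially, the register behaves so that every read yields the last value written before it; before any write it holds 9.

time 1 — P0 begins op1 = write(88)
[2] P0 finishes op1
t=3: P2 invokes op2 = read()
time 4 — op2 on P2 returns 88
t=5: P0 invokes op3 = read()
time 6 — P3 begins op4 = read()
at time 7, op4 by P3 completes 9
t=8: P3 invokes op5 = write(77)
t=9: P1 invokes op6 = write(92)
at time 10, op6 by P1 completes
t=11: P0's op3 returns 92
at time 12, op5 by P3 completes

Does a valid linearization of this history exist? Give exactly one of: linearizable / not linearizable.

not linearizable

events 1..6 are fine; event 7 — the response of op4 at time 7 — makes the prefix non-linearizable
exactly one order of the 3 completed ops respects real time; the register replay fails
completion choices over the 1 pending operation (op3) were checked; none helps
take op1, op2, op4 (pending dropped): step 3 already fails, because op4 read() → 9 cannot occur there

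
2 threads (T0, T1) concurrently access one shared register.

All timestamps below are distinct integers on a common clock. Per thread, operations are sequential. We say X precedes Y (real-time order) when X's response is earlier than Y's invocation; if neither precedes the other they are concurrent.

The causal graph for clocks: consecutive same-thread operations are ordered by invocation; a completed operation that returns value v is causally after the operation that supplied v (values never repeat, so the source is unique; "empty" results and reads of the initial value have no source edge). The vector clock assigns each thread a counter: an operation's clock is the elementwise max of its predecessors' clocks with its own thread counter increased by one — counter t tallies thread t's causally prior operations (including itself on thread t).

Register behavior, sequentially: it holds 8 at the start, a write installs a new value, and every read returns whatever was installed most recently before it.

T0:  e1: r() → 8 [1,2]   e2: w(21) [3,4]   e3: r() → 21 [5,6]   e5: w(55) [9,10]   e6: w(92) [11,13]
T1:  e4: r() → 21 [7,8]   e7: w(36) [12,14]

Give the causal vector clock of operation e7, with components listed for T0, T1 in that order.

(2, 2)

e1, invoked 1, has no incoming edges; only T0's bump applies → (1, 0)
e2, invoked 3, takes VC(e1)=(1, 0) under max, adds 1 for T0 → (2, 0)
e4, invoked 7, takes VC(e2)=(2, 0) under max, adds 1 for T1 → (2, 1)
e3, invoked 5, takes VC(e2)=(2, 0) under max, adds 1 for T0 → (3, 0)
e7, invoked 12, takes VC(e4)=(2, 1) under max, adds 1 for T1 → (2, 2)
e5, invoked 9, takes VC(e3)=(3, 0) under max, adds 1 for T0 → (4, 0)
e6, invoked 11, takes VC(e5)=(4, 0) under max, adds 1 for T0 → (5, 0)
target: VC(e7) = (2, 2)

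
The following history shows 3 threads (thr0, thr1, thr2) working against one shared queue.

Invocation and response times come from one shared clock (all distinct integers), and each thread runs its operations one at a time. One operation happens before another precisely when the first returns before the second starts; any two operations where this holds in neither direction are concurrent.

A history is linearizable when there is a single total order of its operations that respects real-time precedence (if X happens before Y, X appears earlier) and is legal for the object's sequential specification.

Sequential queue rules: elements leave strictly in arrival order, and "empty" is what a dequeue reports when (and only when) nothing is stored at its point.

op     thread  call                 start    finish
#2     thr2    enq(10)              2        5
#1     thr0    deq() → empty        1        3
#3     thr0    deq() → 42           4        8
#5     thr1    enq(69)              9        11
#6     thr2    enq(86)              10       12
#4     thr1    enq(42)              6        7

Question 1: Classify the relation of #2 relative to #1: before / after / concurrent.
#2 spans [2,5], #1 spans [1,3]
the intervals overlap in both directions

concurrent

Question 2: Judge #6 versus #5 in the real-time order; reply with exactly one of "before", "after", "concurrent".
#6 spans [10,12], #5 spans [9,11]
the intervals overlap in both directions

concurrent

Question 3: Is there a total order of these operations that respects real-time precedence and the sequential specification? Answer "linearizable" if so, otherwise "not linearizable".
prefix check: 1..7 passes, 1..8 fails once #3's time-8 response joins
all 5 real-time-respecting orders fail — 4 completed queue operations, no legal replay
e.g. #1, #2, #3, #4: illegal at step 3, since #3 deq() → 42 cannot apply there
e.g. #1, #2, #4, #3: illegal at step 4, since #3 deq() → 42 cannot apply there

not linearizable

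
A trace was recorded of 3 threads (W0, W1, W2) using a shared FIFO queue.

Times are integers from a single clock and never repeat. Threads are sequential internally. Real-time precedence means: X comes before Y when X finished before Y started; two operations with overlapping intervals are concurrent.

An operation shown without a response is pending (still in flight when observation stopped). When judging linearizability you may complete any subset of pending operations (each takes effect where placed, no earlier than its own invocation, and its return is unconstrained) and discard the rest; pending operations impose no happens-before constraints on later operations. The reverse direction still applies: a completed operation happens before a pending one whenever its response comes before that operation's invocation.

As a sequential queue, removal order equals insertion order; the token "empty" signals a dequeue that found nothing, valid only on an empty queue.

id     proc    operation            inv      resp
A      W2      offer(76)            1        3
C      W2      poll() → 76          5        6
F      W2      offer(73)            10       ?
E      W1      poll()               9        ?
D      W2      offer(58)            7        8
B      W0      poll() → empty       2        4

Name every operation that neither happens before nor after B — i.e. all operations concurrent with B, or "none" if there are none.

B spans [2,4]; an op avoiding the whole window 2..4 is ordered, any other is concurrent
A [1,3]: concurrent
C [5,6]: after
D [7,8]: after
E [9,…): after
F [10,…): after

A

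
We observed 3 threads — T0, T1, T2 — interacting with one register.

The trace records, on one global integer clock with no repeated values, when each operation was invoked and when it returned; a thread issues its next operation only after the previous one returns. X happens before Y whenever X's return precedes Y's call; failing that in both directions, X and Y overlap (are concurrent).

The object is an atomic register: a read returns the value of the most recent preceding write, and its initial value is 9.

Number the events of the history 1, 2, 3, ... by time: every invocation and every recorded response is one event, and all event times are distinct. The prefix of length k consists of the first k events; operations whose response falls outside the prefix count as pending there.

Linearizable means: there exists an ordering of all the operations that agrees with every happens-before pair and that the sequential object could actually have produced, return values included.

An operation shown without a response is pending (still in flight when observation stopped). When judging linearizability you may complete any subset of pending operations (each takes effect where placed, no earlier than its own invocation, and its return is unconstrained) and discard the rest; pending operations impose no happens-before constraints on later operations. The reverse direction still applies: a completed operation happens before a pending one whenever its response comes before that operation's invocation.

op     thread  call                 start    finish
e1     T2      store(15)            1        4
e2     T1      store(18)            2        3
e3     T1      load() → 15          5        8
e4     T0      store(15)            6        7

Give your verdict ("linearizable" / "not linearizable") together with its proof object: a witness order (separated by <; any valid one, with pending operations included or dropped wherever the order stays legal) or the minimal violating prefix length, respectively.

linearizable — witness: e1 < e2 < e4 < e3

after step 1 (e1 store(15)): value 15
after step 2 (e2 store(18)): value 18
after step 3 (e4 store(15)): value 15
after step 4 (e3 load() → 15): value 15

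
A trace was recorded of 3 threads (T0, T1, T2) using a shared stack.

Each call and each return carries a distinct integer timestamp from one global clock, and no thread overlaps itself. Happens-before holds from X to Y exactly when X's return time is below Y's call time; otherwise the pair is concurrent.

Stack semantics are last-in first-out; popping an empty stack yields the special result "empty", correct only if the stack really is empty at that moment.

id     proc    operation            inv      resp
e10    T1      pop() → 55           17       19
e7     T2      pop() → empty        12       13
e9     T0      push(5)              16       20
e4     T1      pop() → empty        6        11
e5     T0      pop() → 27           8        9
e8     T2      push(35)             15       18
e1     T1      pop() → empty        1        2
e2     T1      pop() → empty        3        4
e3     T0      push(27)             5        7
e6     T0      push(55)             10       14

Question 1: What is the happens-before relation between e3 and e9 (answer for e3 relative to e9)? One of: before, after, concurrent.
e3 spans [5,7], e9 spans [16,20]
resp(e3)=7 < inv(e9)=16

before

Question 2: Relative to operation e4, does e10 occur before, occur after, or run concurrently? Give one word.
e10 spans [17,19], e4 spans [6,11]
resp(e4)=11 < inv(e10)=17

after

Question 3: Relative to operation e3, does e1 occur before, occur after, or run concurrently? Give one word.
e1 spans [1,2], e3 spans [5,7]
resp(e1)=2 < inv(e3)=5

before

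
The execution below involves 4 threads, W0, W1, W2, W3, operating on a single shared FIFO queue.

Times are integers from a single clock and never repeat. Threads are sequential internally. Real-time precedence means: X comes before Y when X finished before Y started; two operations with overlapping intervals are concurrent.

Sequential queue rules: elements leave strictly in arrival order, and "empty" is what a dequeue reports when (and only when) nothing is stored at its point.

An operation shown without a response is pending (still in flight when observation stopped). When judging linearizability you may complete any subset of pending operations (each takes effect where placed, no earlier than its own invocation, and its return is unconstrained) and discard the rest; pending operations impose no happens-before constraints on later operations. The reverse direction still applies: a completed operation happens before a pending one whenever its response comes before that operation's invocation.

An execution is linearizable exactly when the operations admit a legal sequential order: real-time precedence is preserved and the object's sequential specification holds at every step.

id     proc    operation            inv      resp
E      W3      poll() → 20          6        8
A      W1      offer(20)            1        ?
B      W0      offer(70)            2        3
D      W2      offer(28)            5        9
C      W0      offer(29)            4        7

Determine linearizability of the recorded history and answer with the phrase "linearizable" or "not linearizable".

linearizable

witness order: A, B, C, D, E
step 1: A offer(20) (pending, included) — queue <20>
step 2: B offer(70) — queue <20,70>
step 3: C offer(29) — queue <20,70,29>
step 4: D offer(28) — queue <20,70,29,28>
step 5: E poll() → 20 — queue <70,29,28>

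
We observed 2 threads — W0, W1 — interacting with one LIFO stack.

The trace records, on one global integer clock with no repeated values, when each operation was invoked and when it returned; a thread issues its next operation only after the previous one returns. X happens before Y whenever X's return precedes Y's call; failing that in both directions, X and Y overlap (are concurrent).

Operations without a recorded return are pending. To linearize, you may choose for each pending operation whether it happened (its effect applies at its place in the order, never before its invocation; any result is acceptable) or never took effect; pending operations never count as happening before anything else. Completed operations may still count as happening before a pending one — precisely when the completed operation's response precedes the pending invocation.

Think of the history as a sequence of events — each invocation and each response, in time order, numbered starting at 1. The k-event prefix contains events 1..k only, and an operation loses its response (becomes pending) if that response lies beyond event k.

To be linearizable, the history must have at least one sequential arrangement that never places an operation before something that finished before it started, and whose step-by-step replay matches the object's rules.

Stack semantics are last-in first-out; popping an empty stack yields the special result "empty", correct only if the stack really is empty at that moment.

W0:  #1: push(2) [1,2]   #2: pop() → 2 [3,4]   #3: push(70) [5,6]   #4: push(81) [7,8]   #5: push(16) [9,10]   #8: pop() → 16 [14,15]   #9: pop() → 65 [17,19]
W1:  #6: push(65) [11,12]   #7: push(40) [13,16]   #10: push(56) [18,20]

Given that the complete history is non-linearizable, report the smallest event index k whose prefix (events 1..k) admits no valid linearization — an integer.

one valid order for events 1..14 is #1, #2, #3, #4, #5, #6:
step 1: #1 push(2) — stack <2>
step 2: #2 pop() → 2 — stack <>
step 3: #3 push(70) — stack <70>
step 4: #4 push(81) — stack <70,81>
step 5: #5 push(16) — stack <70,81,16>
step 6: #6 push(65) — stack <70,81,16,65>
with event 15 included (#8 responding at time 15), all real-time-consistent orders fail
no completion choice of the 1 pending operation (#7) rescues it — every subset was tried
take #1, #2, #3, #4, #5, #6, #8 (pending dropped): step 7 already fails, because #8 pop() → 16 cannot occur there

15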